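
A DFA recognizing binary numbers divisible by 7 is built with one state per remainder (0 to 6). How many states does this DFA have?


Divisibility by 7 is tracked via the remainder mod 7: 0, 1, ..., 6
The construction assigns one state to each remainder
Number of remainders = 7

7


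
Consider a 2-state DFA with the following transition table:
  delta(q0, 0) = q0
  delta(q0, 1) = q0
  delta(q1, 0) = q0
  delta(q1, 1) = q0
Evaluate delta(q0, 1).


Looking up transition function:
delta(q0, 1) in the table
Row: q0, Column: 1
Result: q0

q0


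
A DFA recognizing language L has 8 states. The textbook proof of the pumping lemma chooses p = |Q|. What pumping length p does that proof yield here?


Pumping lemma for regular languages (standard proof):
Take p = |Q|, the number of DFA states.
Any string of length >= |Q| passes through |Q|+1 states while reading its first |Q| symbols,
so by pigeonhole some state repeats, giving the loop that can be pumped.
Here |Q| = 8
Therefore the proof uses p = 8

8


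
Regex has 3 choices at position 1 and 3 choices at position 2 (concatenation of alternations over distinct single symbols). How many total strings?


First group: 3 alternatives
Second group: 3 alternatives
Concatenation: each choice from group 1 pairs with each from group 2
Total = 3 x 3 = 9

9


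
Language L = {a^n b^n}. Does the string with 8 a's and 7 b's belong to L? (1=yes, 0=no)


Language requires equal numbers of a's and b's
PDA pushes for each 'a', pops for each 'b'
Number of a's = 8
Number of b's = 7
8 != 7 -> Reject

0


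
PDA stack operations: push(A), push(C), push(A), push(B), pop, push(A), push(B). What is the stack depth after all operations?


Tracing stack operations:
  push(A) -> stack = [A], depth=1
  push(C) -> stack = [A,C], depth=2
  push(A) -> stack = [A,C,A], depth=3
  push(B) -> stack = [A,C,A,B], depth=4
  pop -> removed B, stack = [A,C,A], depth=3
  push(A) -> stack = [A,C,A,A], depth=4
  push(B) -> stack = [A,C,A,A,B], depth=5
Final depth = 5

5


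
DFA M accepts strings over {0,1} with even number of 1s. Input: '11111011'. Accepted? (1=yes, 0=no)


DFA has 2 states: q_even (start, accept=yes) and q_odd
Processing string '11111011' character by character:
  Position 0: read '1', 1-count=1 -> q_odd
  Position 1: read '1', 1-count=2 -> q_even
  Position 2: read '1', 1-count=3 -> q_odd
  Position 3: read '1', 1-count=4 -> q_even
  Position 4: read '1', 1-count=5 -> q_odd
  Position 5: read '0', 1-count=5 -> q_odd (no change)
  Position 6: read '1', 1-count=6 -> q_even
  Position 7: read '1', 1-count=7 -> q_odd
Final state: q_odd, total 1s = 7 (odd); the DFA requires an even count -> reject

0


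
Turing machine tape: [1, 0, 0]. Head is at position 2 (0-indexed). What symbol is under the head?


Tape: [1, 0, 0]
Positions: 0 1 2
Values:    1 0 0
Head at position 2
tape[2] = 0

0


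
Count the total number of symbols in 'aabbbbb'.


String: 'aabbbbb'
Counting characters:
  'a' appears 2 time(s)
  'b' appears 5 time(s)
Total length = 2 + 5 = 7

7


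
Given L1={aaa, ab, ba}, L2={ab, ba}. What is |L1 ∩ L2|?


L1 = {aaa, ab, ba}
L2 = {ab, ba}
Checking each string in L1 against L2:
  'aaa': in L2? No
  'ab': in L2? Yes
  'ba': in L2? Yes
Intersection = {ab, ba}
|L1 ∩ L2| = 2

2


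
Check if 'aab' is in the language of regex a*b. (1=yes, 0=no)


Pattern: a*b
String: 'aab'
Pattern requires: zero or more 'a's followed by exactly one 'b'
Found 2 leading 'a's
Remaining: 'b'
Remaining is exactly 'b' -> match
Result: 1

1


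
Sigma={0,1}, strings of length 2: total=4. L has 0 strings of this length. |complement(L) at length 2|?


Alphabet: {0,1}
String length: 2
Total strings of length 2 = 2^2 = 4
Strings in L = 0
Complement = total - |L|
= 4 - 0
= 4

4


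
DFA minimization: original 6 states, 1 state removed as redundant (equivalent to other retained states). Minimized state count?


Original DFA: 6 states
Redundant states removed: 1
Minimized states = original - removed
= 6 - 1
= 5

5


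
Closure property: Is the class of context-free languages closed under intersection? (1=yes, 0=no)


CFL closure properties:
  Closed under: union, concatenation, Kleene star
  NOT closed under: intersection, complement
Operation 'intersection' is in not-closed list -> No (not closed)

0


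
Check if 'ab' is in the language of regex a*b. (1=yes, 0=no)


Pattern: a*b
String: 'ab'
Pattern requires: zero or more 'a's followed by exactly one 'b'
Found 1 leading 'a's
Remaining: 'b'
Remaining is exactly 'b' -> match
Result: 1

1


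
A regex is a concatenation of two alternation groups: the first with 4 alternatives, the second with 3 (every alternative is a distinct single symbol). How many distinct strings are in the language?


First group: 4 alternatives
Second group: 3 alternatives
Concatenation: each choice from group 1 pairs with each from group 2
Total = 4 x 3 = 12

12


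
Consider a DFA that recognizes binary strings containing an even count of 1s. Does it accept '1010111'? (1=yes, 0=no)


DFA has 2 states: q_even (start, accept=yes) and q_odd
Processing string '1010111' character by character:
  Position 0: read '1', 1-count=1 -> q_odd
  Position 1: read '0', 1-count=1 -> q_odd (no change)
  Position 2: read '1', 1-count=2 -> q_even
  Position 3: read '0', 1-count=2 -> q_even (no change)
  Position 4: read '1', 1-count=3 -> q_odd
  Position 5: read '1', 1-count=4 -> q_even
  Position 6: read '1', 1-count=5 -> q_odd
Final state: q_odd, total 1s = 5 (odd); the DFA requires an even count -> reject

0


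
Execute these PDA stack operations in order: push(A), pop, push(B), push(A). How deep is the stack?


Tracing stack operations:
  push(A) -> stack = [A], depth=1
  pop -> removed A, stack = [], depth=0
  push(B) -> stack = [B], depth=1
  push(A) -> stack = [B,A], depth=2
Final depth = 2

2


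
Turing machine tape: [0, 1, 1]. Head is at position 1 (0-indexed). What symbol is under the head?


Tape: [0, 1, 1]
Positions: 0 1 2
Values:    0 1 1
Head at position 1
tape[1] = 1

1


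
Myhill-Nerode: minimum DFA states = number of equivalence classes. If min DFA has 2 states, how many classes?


Myhill-Nerode theorem:
Number of equivalence classes = number of states in minimal DFA
Minimal DFA states = 2
Therefore equivalence classes = 2

2


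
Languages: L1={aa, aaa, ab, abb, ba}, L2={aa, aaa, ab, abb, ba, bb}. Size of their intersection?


L1 = {aa, aaa, ab, abb, ba}
L2 = {aa, aaa, ab, abb, ba, bb}
Checking each string in L1 against L2:
  'aa': in L2? Yes
  'aaa': in L2? Yes
  'ab': in L2? Yes
  'abb': in L2? Yes
  'ba': in L2? Yes
Intersection = {aa, aaa, ab, abb, ba}
|L1 ∩ L2| = 5

5


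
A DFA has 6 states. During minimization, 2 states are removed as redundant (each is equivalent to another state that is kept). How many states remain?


Original DFA: 6 states
Redundant states removed: 2
Minimized states = original - removed
= 6 - 2
= 4

4


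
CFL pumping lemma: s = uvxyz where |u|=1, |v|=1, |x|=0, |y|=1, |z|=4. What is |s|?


|s| = |u| + |v| + |x| + |y| + |z|
= 1 + 1 + 0 + 1 + 4
= 2 + 0 + 5
= 2 + 5
= 7

7


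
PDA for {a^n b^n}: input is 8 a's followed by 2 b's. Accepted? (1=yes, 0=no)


Language requires equal numbers of a's and b's
PDA pushes for each 'a', pops for each 'b'
Number of a's = 8
Number of b's = 2
8 != 2 -> Reject

0


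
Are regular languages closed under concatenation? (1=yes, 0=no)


Regular languages are closed under:
- Union (DFA product construction)
- Intersection (DFA product construction)
- Complement (swap accept/reject states)
- Concatenation (NFA construction)
- Kleene star (NFA construction)
concatenation is in this list
Therefore: closed

1


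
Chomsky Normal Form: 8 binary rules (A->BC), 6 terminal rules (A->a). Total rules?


CNF allows two rule forms:
  A -> BC (binary): 8 rules
  A -> a (terminal): 6 rules
Total = 8 + 6 = 14

14


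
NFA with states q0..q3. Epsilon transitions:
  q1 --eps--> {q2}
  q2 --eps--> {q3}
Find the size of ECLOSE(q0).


Starting from q0
Initialize closure = {q0}
q0 has no outgoing epsilon transitions -> nothing to add
Final closure: {q0}
Size = 1

1


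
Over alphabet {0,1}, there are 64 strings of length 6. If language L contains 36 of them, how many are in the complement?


Alphabet: {0,1}
String length: 6
Total strings of length 6 = 2^6 = 64
Strings in L = 36
Complement = total - |L|
= 64 - 36
= 28

28


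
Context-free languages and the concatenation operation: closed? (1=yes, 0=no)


CFL closure properties:
  Closed under: union, concatenation, Kleene star
  NOT closed under: intersection, complement
Operation 'concatenation' is in closed list -> Yes (closed)

1


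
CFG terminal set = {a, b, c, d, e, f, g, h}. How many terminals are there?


Terminal symbols: a, b, c, d, e, f, g, h
Counting each: a (#1), b (#2), c (#3), d (#4), e (#5), f (#6), g (#7), h (#8)
Total = 8

8


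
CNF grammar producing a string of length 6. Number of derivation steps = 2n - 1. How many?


Chomsky Normal Form derivation:
String length n = 6
Each step either:
  - Splits a nonterminal into two (n-1 such steps)
  - Converts a nonterminal to terminal (n such steps)
Total = (n-1) + n = 2n - 1
= 2(6) - 1
= 12 - 1
= 11

11


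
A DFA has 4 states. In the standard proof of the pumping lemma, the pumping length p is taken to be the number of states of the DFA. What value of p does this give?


Pumping lemma for regular languages (standard proof):
Take p = |Q|, the number of DFA states.
Any string of length >= |Q| passes through |Q|+1 states while reading its first |Q| symbols,
so by pigeonhole some state repeats, giving the loop that can be pumped.
Here |Q| = 4
Therefore the proof uses p = 4

4


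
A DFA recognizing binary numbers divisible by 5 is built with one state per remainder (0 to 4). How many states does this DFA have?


Divisibility by 5 is tracked via the remainder mod 5: 0, 1, ..., 4
The construction assigns one state to each remainder
Number of remainders = 5

5


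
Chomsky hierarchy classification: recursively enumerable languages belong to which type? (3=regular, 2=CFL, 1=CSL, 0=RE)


Chomsky hierarchy levels:
  Type 3: Regular (DFA/NFA/regex)
  Type 2: Context-free (PDA)
  Type 1: Context-sensitive
  Type 0: Recursively enumerable (TM)
'recursively enumerable' corresponds to Type 0

0


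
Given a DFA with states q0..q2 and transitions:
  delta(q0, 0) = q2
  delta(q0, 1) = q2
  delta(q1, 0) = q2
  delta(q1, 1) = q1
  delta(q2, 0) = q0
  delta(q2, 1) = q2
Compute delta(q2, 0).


Looking up transition function:
delta(q2, 0) in the table
Row: q2, Column: 0
Result: q0

q0


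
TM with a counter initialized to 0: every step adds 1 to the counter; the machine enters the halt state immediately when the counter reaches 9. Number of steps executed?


Counter starts at 0. Counting sequence:
  Step 1: counter = 1
  Step 2: counter = 2
  Step 3: counter = 3
  Step 4: counter = 4
  Step 5: counter = 5
  Step 6: counter = 6
  ...
  Step 9: counter = 9
Counter reached 9 -> halt
Total steps = 9

9


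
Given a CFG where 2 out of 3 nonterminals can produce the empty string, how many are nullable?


Nonterminals: {S, A, B}
A nonterminal is nullable if it can derive epsilon
Counting nullable nonterminals: 2
Total nullable = 2

2


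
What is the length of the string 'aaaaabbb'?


String: 'aaaaabbb'
Counting characters:
  'a' appears 5 time(s)
  'b' appears 3 time(s)
Total length = 5 + 3 = 8

8


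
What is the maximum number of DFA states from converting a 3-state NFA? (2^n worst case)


NFA has 3 states
Subset construction: each DFA state = subset of NFA states
Maximum subsets = 2^3
2^3 = 8

8


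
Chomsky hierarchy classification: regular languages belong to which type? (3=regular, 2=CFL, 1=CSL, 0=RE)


Chomsky hierarchy levels:
  Type 3: Regular (DFA/NFA/regex)
  Type 2: Context-free (PDA)
  Type 1: Context-sensitive
  Type 0: Recursively enumerable (TM)
'regular' corresponds to Type 3

3


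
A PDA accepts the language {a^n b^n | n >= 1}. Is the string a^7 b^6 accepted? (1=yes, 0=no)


Language requires equal numbers of a's and b's
PDA pushes for each 'a', pops for each 'b'
Number of a's = 7
Number of b's = 6
7 != 6 -> Reject

0


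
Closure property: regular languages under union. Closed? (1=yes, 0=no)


Regular languages are closed under:
- Union (DFA product construction)
- Intersection (DFA product construction)
- Complement (swap accept/reject states)
- Concatenation (NFA construction)
- Kleene star (NFA construction)
union is in this list
Therefore: closed

1


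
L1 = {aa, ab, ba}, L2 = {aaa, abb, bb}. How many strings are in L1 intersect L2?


L1 = {aa, ab, ba}
L2 = {aaa, abb, bb}
Checking each string in L1 against L2:
  'aa': in L2? No
  'ab': in L2? No
  'ba': in L2? No
Intersection = {}
|L1 ∩ L2| = 0

0


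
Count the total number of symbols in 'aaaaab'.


String: 'aaaaab'
Counting characters:
  'a' appears 5 time(s)
  'b' appears 1 time(s)
Total length = 5 + 1 = 6

6


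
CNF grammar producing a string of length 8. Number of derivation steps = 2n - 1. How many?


Chomsky Normal Form derivation:
String length n = 8
Each step either:
  - Splits a nonterminal into two (n-1 such steps)
  - Converts a nonterminal to terminal (n such steps)
Total = (n-1) + n = 2n - 1
= 2(8) - 1
= 16 - 1
= 15

15


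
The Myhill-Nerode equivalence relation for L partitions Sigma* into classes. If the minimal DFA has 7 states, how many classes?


Myhill-Nerode theorem:
Number of equivalence classes = number of states in minimal DFA
Minimal DFA states = 7
Therefore equivalence classes = 7

7


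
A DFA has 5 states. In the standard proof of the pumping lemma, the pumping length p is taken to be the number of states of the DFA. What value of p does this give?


Pumping lemma for regular languages (standard proof):
Take p = |Q|, the number of DFA states.
Any string of length >= |Q| passes through |Q|+1 states while reading its first |Q| symbols,
so by pigeonhole some state repeats, giving the loop that can be pumped.
Here |Q| = 5
Therefore the proof uses p = 5

5


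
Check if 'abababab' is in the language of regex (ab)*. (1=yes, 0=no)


Pattern: (ab)*
String: 'abababab'
Pattern requires: zero or more repetitions of 'ab'
Pairs: ['ab', 'ab', 'ab', 'ab']
All pairs are 'ab'? Yes
Result: 1

1


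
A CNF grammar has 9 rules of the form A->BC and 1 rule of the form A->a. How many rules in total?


CNF allows two rule forms:
  A -> BC (binary): 9 rules
  A -> a (terminal): 1 rule
Total = 9 + 1 = 10

10


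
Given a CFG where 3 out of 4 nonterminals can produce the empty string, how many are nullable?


Nonterminals: {S, A, B, C}
A nonterminal is nullable if it can derive epsilon
Counting nullable nonterminals: 3
Total nullable = 3

3


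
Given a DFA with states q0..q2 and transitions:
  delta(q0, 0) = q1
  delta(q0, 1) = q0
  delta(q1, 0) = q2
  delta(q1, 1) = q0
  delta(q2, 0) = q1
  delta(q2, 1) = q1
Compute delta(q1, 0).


Looking up transition function:
delta(q1, 0) in the table
Row: q1, Column: 0
Result: q2

q2


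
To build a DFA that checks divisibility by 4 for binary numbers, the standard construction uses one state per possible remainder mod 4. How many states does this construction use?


Divisibility by 4 is tracked via the remainder mod 4: 0, 1, ..., 3
The construction assigns one state to each remainder
Number of remainders = 4

4


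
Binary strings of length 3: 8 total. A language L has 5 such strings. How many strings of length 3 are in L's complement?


Alphabet: {0,1}
String length: 3
Total strings of length 3 = 2^3 = 8
Strings in L = 5
Complement = total - |L|
= 8 - 5
= 3

3


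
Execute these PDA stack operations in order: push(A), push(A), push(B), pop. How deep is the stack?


Tracing stack operations:
  push(A) -> stack = [A], depth=1
  push(A) -> stack = [A,A], depth=2
  push(B) -> stack = [A,A,B], depth=3
  pop -> removed B, stack = [A,A], depth=2
Final depth = 2

2


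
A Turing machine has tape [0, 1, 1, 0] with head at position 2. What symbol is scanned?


Tape: [0, 1, 1, 0]
Positions: 0 1 2 3
Values:    0 1 1 0
Head at position 2
tape[2] = 1

1


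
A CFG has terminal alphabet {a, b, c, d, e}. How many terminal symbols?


Terminal symbols: a, b, c, d, e
Counting each: a (#1), b (#2), c (#3), d (#4), e (#5)
Total = 5

5


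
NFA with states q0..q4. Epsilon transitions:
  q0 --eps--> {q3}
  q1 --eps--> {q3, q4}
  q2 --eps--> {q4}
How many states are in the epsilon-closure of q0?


Starting from q0
Initialize closure = {q0}
Follow epsilon from q0 -> add q3
Final closure: {q0, q3}
Size = 2

2


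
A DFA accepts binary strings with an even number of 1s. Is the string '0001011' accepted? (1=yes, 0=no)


DFA has 2 states: q_even (start, accept=yes) and q_odd
Processing string '0001011' character by character:
  Position 0: read '0', 1-count=0 -> q_even (no change)
  Position 1: read '0', 1-count=0 -> q_even (no change)
  Position 2: read '0', 1-count=0 -> q_even (no change)
  Position 3: read '1', 1-count=1 -> q_odd
  Position 4: read '0', 1-count=1 -> q_odd (no change)
  Position 5: read '1', 1-count=2 -> q_even
  Position 6: read '1', 1-count=3 -> q_odd
Final state: q_odd, total 1s = 3 (odd); the DFA requires an even count -> reject

0


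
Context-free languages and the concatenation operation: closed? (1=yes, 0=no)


CFL closure properties:
  Closed under: union, concatenation, Kleene star
  NOT closed under: intersection, complement
Operation 'concatenation' is in closed list -> Yes (closed)

1


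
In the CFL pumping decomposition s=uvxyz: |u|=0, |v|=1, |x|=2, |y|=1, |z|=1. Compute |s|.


|s| = |u| + |v| + |x| + |y| + |z|
= 0 + 1 + 2 + 1 + 1
= 1 + 2 + 2
= 3 + 2
= 5

5


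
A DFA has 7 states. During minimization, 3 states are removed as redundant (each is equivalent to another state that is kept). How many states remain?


Original DFA: 7 states
Redundant states removed: 3
Minimized states = original - removed
= 7 - 3
= 4

4


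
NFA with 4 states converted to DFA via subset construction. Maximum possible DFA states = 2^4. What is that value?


NFA has 4 states
Subset construction: each DFA state = subset of NFA states
Maximum subsets = 2^4
2^4 = 16

16


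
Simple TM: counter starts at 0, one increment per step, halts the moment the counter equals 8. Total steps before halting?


Counter starts at 0. Counting sequence:
  Step 1: counter = 1
  Step 2: counter = 2
  Step 3: counter = 3
  Step 4: counter = 4
  Step 5: counter = 5
  Step 6: counter = 6
  Step 7: counter = 7
  Step 8: counter = 8
Counter reached 8 -> halt
Total steps = 8

8


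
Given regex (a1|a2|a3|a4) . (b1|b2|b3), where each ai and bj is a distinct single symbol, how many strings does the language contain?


First group: 4 alternatives
Second group: 3 alternatives
Concatenation: each choice from group 1 pairs with each from group 2
Total = 4 x 3 = 12

12


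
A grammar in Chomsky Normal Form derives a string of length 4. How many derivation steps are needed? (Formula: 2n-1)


Chomsky Normal Form derivation:
String length n = 4
Each step either:
  - Splits a nonterminal into two (n-1 such steps)
  - Converts a nonterminal to terminal (n such steps)
Total = (n-1) + n = 2n - 1
= 2(4) - 1
= 8 - 1
= 7

7


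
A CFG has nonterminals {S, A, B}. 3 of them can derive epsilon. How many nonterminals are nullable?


Nonterminals: {S, A, B}
A nonterminal is nullable if it can derive epsilon
Counting nullable nonterminals: 3
Total nullable = 3

3


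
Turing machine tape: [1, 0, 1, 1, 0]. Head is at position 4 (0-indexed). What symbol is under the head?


Tape: [1, 0, 1, 1, 0]
Positions: 0 1 2 3 4
Values:    1 0 1 1 0
Head at position 4
tape[4] = 0

0


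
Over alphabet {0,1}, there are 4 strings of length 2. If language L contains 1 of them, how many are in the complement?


Alphabet: {0,1}
String length: 2
Total strings of length 2 = 2^2 = 4
Strings in L = 1
Complement = total - |L|
= 4 - 1
= 3

3


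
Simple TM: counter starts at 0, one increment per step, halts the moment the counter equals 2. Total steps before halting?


Counter starts at 0. Counting sequence:
  Step 1: counter = 1
  Step 2: counter = 2
Counter reached 2 -> halt
Total steps = 2

2


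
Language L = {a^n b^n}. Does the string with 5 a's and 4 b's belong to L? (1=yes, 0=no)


Language requires equal numbers of a's and b's
PDA pushes for each 'a', pops for each 'b'
Number of a's = 5
Number of b's = 4
5 != 4 -> Reject

0


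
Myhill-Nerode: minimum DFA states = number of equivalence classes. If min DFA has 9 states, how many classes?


Myhill-Nerode theorem:
Number of equivalence classes = number of states in minimal DFA
Minimal DFA states = 9
Therefore equivalence classes = 9

9


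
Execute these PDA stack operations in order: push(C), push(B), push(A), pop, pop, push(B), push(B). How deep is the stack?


Tracing stack operations:
  push(C) -> stack = [C], depth=1
  push(B) -> stack = [C,B], depth=2
  push(A) -> stack = [C,B,A], depth=3
  pop -> removed A, stack = [C,B], depth=2
  pop -> removed B, stack = [C], depth=1
  push(B) -> stack = [C,B], depth=2
  push(B) -> stack = [C,B,B], depth=3
Final depth = 3

3


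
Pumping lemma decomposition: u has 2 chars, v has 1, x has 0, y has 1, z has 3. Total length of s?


|s| = |u| + |v| + |x| + |y| + |z|
= 2 + 1 + 0 + 1 + 3
= 3 + 0 + 4
= 3 + 4
= 7

7


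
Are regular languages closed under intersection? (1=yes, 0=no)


Regular languages are closed under all standard operations:
- Union: Yes (product construction)
- Intersection: Yes (product construction)
- Complement: Yes (swap accept/reject)
- Concatenation: Yes (NFA construction)
Operation: intersection -> Closed

1


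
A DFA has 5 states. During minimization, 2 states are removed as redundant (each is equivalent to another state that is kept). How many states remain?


Original DFA: 5 states
Redundant states removed: 2
Minimized states = original - removed
= 5 - 2
= 3

3


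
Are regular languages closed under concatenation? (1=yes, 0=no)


Regular languages are closed under:
- Union (DFA product construction)
- Intersection (DFA product construction)
- Complement (swap accept/reject states)
- Concatenation (NFA construction)
- Kleene star (NFA construction)
concatenation is in this list
Therefore: closed

1


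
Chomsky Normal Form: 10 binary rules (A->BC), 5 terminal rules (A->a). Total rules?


CNF allows two rule forms:
  A -> BC (binary): 10 rules
  A -> a (terminal): 5 rules
Total = 10 + 5 = 15

15


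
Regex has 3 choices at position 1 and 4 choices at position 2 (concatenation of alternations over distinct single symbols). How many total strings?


First group: 3 alternatives
Second group: 4 alternatives
Concatenation: each choice from group 1 pairs with each from group 2
Total = 3 x 4 = 12

12


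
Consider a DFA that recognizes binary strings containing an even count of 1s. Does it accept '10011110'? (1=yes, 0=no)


DFA has 2 states: q_even (start, accept=yes) and q_odd
Processing string '10011110' character by character:
  Position 0: read '1', 1-count=1 -> q_odd
  Position 1: read '0', 1-count=1 -> q_odd (no change)
  Position 2: read '0', 1-count=1 -> q_odd (no change)
  Position 3: read '1', 1-count=2 -> q_even
  Position 4: read '1', 1-count=3 -> q_odd
  Position 5: read '1', 1-count=4 -> q_even
  Position 6: read '1', 1-count=5 -> q_odd
  Position 7: read '0', 1-count=5 -> q_odd (no change)
Final state: q_odd, total 1s = 5 (odd); the DFA requires an even count -> reject

0


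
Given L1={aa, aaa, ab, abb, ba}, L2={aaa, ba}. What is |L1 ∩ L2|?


L1 = {aa, aaa, ab, abb, ba}
L2 = {aaa, ba}
Checking each string in L1 against L2:
  'aa': in L2? No
  'aaa': in L2? Yes
  'ab': in L2? No
  'abb': in L2? No
  'ba': in L2? Yes
Intersection = {aaa, ba}
|L1 ∩ L2| = 2

2


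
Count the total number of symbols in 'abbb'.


String: 'abbb'
Counting characters:
  'a' appears 1 time(s)
  'b' appears 3 time(s)
Total length = 1 + 3 = 4

4


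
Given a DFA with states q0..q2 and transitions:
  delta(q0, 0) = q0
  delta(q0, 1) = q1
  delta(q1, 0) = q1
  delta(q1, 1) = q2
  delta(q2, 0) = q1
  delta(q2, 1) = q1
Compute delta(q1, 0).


Looking up transition function:
delta(q1, 0) in the table
Row: q1, Column: 0
Result: q1

q1


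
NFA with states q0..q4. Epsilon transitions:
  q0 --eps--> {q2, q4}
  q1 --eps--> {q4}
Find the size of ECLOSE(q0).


Starting from q0
Initialize closure = {q0}
Follow epsilon from q0 -> add q2
Follow epsilon from q0 -> add q4
Final closure: {q0, q2, q4}
Size = 3

3


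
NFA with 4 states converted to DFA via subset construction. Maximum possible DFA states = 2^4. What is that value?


NFA has 4 states
Subset construction: each DFA state = subset of NFA states
Maximum subsets = 2^4
2^4 = 16

16


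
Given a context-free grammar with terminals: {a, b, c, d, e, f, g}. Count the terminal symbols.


Terminal symbols: a, b, c, d, e, f, g
Counting each: a (#1), b (#2), c (#3), d (#4), e (#5), f (#6), g (#7)
Total = 7

7


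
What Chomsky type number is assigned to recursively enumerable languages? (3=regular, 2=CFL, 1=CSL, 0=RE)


Chomsky hierarchy levels:
  Type 3: Regular (DFA/NFA/regex)
  Type 2: Context-free (PDA)
  Type 1: Context-sensitive
  Type 0: Recursively enumerable (TM)
'recursively enumerable' corresponds to Type 0

0


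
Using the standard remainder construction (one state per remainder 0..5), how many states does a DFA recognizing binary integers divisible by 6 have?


Divisibility by 6 is tracked via the remainder mod 6: 0, 1, ..., 5
The construction assigns one state to each remainder
Number of remainders = 6

6


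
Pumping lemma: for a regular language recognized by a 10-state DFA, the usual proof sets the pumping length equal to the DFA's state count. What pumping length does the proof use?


Pumping lemma for regular languages (standard proof):
Take p = |Q|, the number of DFA states.
Any string of length >= |Q| passes through |Q|+1 states while reading its first |Q| symbols,
so by pigeonhole some state repeats, giving the loop that can be pumped.
Here |Q| = 10
Therefore the proof uses p = 10

10


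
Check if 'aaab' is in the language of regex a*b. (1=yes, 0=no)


Pattern: a*b
String: 'aaab'
Pattern requires: zero or more 'a's followed by exactly one 'b'
Found 3 leading 'a's
Remaining: 'b'
Remaining is exactly 'b' -> match
Result: 1

1


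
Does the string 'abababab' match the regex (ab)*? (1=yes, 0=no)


Pattern: (ab)*
String: 'abababab'
Pattern requires: zero or more repetitions of 'ab'
Pairs: ['ab', 'ab', 'ab', 'ab']
All pairs are 'ab'? Yes
Result: 1

1


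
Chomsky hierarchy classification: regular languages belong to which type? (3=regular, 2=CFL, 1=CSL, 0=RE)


Chomsky hierarchy levels:
  Type 3: Regular (DFA/NFA/regex)
  Type 2: Context-free (PDA)
  Type 1: Context-sensitive
  Type 0: Recursively enumerable (TM)
'regular' corresponds to Type 3

3


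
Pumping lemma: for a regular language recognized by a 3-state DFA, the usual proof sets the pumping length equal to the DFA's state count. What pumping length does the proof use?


Pumping lemma for regular languages (standard proof):
Take p = |Q|, the number of DFA states.
Any string of length >= |Q| passes through |Q|+1 states while reading its first |Q| symbols,
so by pigeonhole some state repeats, giving the loop that can be pumped.
Here |Q| = 3
Therefore the proof uses p = 3

3


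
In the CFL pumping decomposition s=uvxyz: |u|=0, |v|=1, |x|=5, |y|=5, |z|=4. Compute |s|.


|s| = |u| + |v| + |x| + |y| + |z|
= 0 + 1 + 5 + 5 + 4
= 1 + 5 + 9
= 6 + 9
= 15

15


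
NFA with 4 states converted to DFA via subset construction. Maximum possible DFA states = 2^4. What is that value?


NFA has 4 states
Subset construction: each DFA state = subset of NFA states
Maximum subsets = 2^4
2^4 = 16

16


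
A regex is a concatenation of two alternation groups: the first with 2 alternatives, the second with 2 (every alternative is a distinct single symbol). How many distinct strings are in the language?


First group: 2 alternatives
Second group: 2 alternatives
Concatenation: each choice from group 1 pairs with each from group 2
Total = 2 x 2 = 4

4


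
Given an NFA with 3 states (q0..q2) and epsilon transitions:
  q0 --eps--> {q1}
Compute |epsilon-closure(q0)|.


Starting from q0
Initialize closure = {q0}
Follow epsilon from q0 -> add q1
Final closure: {q0, q1}
Size = 2

2


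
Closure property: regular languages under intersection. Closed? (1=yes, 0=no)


Regular languages are closed under:
- Union (DFA product construction)
- Intersection (DFA product construction)
- Complement (swap accept/reject states)
- Concatenation (NFA construction)
- Kleene star (NFA construction)
intersection is in this list
Therefore: closed

1


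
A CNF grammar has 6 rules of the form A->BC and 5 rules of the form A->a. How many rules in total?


CNF allows two rule forms:
  A -> BC (binary): 6 rules
  A -> a (terminal): 5 rules
Total = 6 + 5 = 11

11


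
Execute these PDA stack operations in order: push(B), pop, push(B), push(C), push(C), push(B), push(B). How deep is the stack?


Tracing stack operations:
  push(B) -> stack = [B], depth=1
  pop -> removed B, stack = [], depth=0
  push(B) -> stack = [B], depth=1
  push(C) -> stack = [B,C], depth=2
  push(C) -> stack = [B,C,C], depth=3
  push(B) -> stack = [B,C,C,B], depth=4
  push(B) -> stack = [B,C,C,B,B], depth=5
Final depth = 5

5


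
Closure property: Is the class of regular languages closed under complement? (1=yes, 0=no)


Regular languages are closed under all standard operations:
- Union: Yes (product construction)
- Intersection: Yes (product construction)
- Complement: Yes (swap accept/reject)
- Concatenation: Yes (NFA construction)
Operation: complement -> Closed

1


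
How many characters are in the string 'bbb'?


String: 'bbb'
Counting characters:
  'b' appears 3 time(s)
Total length = 0 + 3 = 3

3


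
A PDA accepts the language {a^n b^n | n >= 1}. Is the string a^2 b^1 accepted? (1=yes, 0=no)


Language requires equal numbers of a's and b's
PDA pushes for each 'a', pops for each 'b'
Number of a's = 2
Number of b's = 1
2 != 1 -> Reject

0


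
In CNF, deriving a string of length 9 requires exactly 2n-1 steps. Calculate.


Chomsky Normal Form derivation:
String length n = 9
Each step either:
  - Splits a nonterminal into two (n-1 such steps)
  - Converts a nonterminal to terminal (n such steps)
Total = (n-1) + n = 2n - 1
= 2(9) - 1
= 18 - 1
= 17

17


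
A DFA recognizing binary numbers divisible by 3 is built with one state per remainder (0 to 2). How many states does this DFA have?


Divisibility by 3 is tracked via the remainder mod 3: 0, 1, ..., 2
The construction assigns one state to each remainder
Number of remainders = 3

3


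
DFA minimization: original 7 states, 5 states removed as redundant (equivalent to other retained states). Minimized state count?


Original DFA: 7 states
Redundant states removed: 5
Minimized states = original - removed
= 7 - 5
= 2

2


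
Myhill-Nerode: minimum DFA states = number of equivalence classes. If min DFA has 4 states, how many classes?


Myhill-Nerode theorem:
Number of equivalence classes = number of states in minimal DFA
Minimal DFA states = 4
Therefore equivalence classes = 4

4


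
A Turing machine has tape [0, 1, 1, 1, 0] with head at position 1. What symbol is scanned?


Tape: [0, 1, 1, 1, 0]
Positions: 0 1 2 3 4
Values:    0 1 1 1 0
Head at position 1
tape[1] = 1

1


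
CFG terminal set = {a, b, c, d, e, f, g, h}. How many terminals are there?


Terminal symbols: a, b, c, d, e, f, g, h
Counting each: a (#1), b (#2), c (#3), d (#4), e (#5), f (#6), g (#7), h (#8)
Total = 8

8


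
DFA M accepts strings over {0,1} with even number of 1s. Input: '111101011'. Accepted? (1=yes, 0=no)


DFA has 2 states: q_even (start, accept=yes) and q_odd
Processing string '111101011' character by character:
  Position 0: read '1', 1-count=1 -> q_odd
  Position 1: read '1', 1-count=2 -> q_even
  Position 2: read '1', 1-count=3 -> q_odd
  Position 3: read '1', 1-count=4 -> q_even
  Position 4: read '0', 1-count=4 -> q_even (no change)
  Position 5: read '1', 1-count=5 -> q_odd
  Position 6: read '0', 1-count=5 -> q_odd (no change)
  Position 7: read '1', 1-count=6 -> q_even
  Position 8: read '1', 1-count=7 -> q_odd
Final state: q_odd, total 1s = 7 (odd); the DFA requires an even count -> reject

0


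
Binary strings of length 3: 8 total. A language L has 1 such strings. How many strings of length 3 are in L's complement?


Alphabet: {0,1}
String length: 3
Total strings of length 3 = 2^3 = 8
Strings in L = 1
Complement = total - |L|
= 8 - 1
= 7

7


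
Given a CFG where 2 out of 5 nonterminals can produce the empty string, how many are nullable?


Nonterminals: {S, A, B, C, D}
A nonterminal is nullable if it can derive epsilon
Counting nullable nonterminals: 2
Total nullable = 2

2


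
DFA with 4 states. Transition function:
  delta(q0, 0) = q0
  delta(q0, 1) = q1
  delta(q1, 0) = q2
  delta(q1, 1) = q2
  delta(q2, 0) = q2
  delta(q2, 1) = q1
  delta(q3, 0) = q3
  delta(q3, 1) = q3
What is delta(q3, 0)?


Looking up transition function:
delta(q3, 0) in the table
Row: q3, Column: 0
Result: q3

q3


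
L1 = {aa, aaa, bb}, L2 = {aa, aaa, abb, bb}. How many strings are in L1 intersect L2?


L1 = {aa, aaa, bb}
L2 = {aa, aaa, abb, bb}
Checking each string in L1 against L2:
  'aa': in L2? Yes
  'aaa': in L2? Yes
  'bb': in L2? Yes
Intersection = {aa, aaa, bb}
|L1 ∩ L2| = 3

3


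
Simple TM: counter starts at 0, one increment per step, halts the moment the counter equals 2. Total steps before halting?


Counter starts at 0. Counting sequence:
  Step 1: counter = 1
  Step 2: counter = 2
Counter reached 2 -> halt
Total steps = 2

2


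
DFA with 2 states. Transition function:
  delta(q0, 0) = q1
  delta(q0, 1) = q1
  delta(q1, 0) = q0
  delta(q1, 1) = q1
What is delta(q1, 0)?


Looking up transition function:
delta(q1, 0) in the table
Row: q1, Column: 0
Result: q0

q0


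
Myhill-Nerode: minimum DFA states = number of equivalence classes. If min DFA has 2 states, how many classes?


Myhill-Nerode theorem:
Number of equivalence classes = number of states in minimal DFA
Minimal DFA states = 2
Therefore equivalence classes = 2

2


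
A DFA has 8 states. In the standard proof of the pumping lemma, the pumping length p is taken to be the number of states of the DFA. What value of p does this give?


Pumping lemma for regular languages (standard proof):
Take p = |Q|, the number of DFA states.
Any string of length >= |Q| passes through |Q|+1 states while reading its first |Q| symbols,
so by pigeonhole some state repeats, giving the loop that can be pumped.
Here |Q| = 8
Therefore the proof uses p = 8

8


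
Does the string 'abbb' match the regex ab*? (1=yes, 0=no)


Pattern: ab*
String: 'abbb'
Pattern requires: exactly one 'a' followed by zero or more 'b's
First char is 'a' -> OK
Rest 'bbb': all b's? Yes
Result: 1

1


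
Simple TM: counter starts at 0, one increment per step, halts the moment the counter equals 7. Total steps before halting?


Counter starts at 0. Counting sequence:
  Step 1: counter = 1
  Step 2: counter = 2
  Step 3: counter = 3
  Step 4: counter = 4
  Step 5: counter = 5
  Step 6: counter = 6
  Step 7: counter = 7
Counter reached 7 -> halt
Total steps = 7

7


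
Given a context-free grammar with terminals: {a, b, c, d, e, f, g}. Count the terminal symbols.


Terminal symbols: a, b, c, d, e, f, g
Counting each: a (#1), b (#2), c (#3), d (#4), e (#5), f (#6), g (#7)
Total = 7

7


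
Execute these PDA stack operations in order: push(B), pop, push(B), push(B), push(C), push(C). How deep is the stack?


Tracing stack operations:
  push(B) -> stack = [B], depth=1
  pop -> removed B, stack = [], depth=0
  push(B) -> stack = [B], depth=1
  push(B) -> stack = [B,B], depth=2
  push(C) -> stack = [B,B,C], depth=3
  push(C) -> stack = [B,B,C,C], depth=4
Final depth = 4

4


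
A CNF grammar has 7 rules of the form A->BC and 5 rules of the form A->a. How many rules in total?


CNF allows two rule forms:
  A -> BC (binary): 7 rules
  A -> a (terminal): 5 rules
Total = 7 + 5 = 12

12


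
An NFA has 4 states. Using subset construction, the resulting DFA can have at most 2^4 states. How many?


NFA has 4 states
Subset construction: each DFA state = subset of NFA states
Maximum subsets = 2^4
2^4 = 16

16


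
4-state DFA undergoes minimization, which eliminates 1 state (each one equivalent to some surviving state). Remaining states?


Original DFA: 4 states
Redundant states removed: 1
Minimized states = original - removed
= 4 - 1
= 3

3


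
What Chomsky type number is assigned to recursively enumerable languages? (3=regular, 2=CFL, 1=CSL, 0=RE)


Chomsky hierarchy levels:
  Type 3: Regular (DFA/NFA/regex)
  Type 2: Context-free (PDA)
  Type 1: Context-sensitive
  Type 0: Recursively enumerable (TM)
'recursively enumerable' corresponds to Type 0

0


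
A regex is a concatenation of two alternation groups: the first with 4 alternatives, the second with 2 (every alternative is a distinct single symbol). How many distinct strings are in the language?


First group: 4 alternatives
Second group: 2 alternatives
Concatenation: each choice from group 1 pairs with each from group 2
Total = 4 x 2 = 8

8


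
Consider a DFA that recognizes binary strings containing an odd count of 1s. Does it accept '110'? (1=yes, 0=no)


DFA has 2 states: q_even (start, accept=no) and q_odd
Processing string '110' character by character:
  Position 0: read '1', 1-count=1 -> q_odd
  Position 1: read '1', 1-count=2 -> q_even
  Position 2: read '0', 1-count=2 -> q_even (no change)
Final state: q_even, total 1s = 2 (even); the DFA requires an odd count -> reject

0


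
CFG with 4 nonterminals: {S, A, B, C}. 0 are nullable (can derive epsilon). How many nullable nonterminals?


Nonterminals: {S, A, B, C}
A nonterminal is nullable if it can derive epsilon
Counting nullable nonterminals: 0
Total nullable = 0

0


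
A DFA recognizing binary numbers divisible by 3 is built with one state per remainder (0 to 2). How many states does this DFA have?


Divisibility by 3 is tracked via the remainder mod 3: 0, 1, ..., 2
The construction assigns one state to each remainder
Number of remainders = 3

3


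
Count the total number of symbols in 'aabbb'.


String: 'aabbb'
Counting characters:
  'a' appears 2 time(s)
  'b' appears 3 time(s)
Total length = 2 + 3 = 5

5


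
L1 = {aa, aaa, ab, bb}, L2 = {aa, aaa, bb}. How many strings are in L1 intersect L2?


L1 = {aa, aaa, ab, bb}
L2 = {aa, aaa, bb}
Checking each string in L1 against L2:
  'aa': in L2? Yes
  'aaa': in L2? Yes
  'ab': in L2? No
  'bb': in L2? Yes
Intersection = {aa, aaa, bb}
|L1 ∩ L2| = 3

3


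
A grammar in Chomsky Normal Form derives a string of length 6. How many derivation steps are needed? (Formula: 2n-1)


Chomsky Normal Form derivation:
String length n = 6
Each step either:
  - Splits a nonterminal into two (n-1 such steps)
  - Converts a nonterminal to terminal (n such steps)
Total = (n-1) + n = 2n - 1
= 2(6) - 1
= 12 - 1
= 11

11


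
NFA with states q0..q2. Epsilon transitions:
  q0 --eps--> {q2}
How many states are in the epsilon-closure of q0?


Starting from q0
Initialize closure = {q0}
Follow epsilon from q0 -> add q2
Final closure: {q0, q2}
Size = 2

2


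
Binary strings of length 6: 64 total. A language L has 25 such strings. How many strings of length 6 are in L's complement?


Alphabet: {0,1}
String length: 6
Total strings of length 6 = 2^6 = 64
Strings in L = 25
Complement = total - |L|
= 64 - 25
= 39

39
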